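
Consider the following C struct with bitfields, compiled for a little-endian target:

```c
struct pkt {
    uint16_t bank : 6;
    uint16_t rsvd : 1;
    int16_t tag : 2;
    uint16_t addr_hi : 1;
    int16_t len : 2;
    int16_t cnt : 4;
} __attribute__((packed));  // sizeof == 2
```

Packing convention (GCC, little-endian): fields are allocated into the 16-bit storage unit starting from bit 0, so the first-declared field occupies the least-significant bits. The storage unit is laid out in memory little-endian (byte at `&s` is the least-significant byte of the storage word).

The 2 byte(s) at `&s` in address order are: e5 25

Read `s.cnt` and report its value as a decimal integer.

[0]=0xe5 [1]=0x25 (little-endian) → word 0x25e5
bank:6 @ bit 0 → (0x25e5>>0)&0x3f = 0x25
rsvd:1 @ bit 6 → (0x25e5>>6)&0x1 = 0x1
tag:2 @ bit 7 → (0x25e5>>7)&0x3 = 0x3
addr_hi:1 @ bit 9 → (0x25e5>>9)&0x1 = 0x0
len:2 @ bit 10 → (0x25e5>>10)&0x3 = 0x1
cnt:4 @ bit 12 → (0x25e5>>12)&0xf = 0x2  ←
cnt signed 4b, MSB=0: value = 2

2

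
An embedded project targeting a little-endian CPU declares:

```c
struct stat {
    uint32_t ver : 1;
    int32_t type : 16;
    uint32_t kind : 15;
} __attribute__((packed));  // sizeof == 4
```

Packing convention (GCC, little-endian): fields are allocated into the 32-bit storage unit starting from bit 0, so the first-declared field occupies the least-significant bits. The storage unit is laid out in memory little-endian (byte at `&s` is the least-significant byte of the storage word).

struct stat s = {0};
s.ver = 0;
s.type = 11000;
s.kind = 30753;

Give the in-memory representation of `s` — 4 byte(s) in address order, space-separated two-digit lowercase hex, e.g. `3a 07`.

f0 55 42 f0

ver (1b) val=0 bits=0x0 at bit 0: 0x00000000
type (16b) val=11000 bits=0x2af8 at bit 1: 0x000055f0
kind (15b) val=30753 bits=0x7821 at bit 17: 0xf04255f0
word = 0xf04255f0 → little-endian bytes:
  [0]=0xf0  [1]=0x55  [2]=0x42  [3]=0xf0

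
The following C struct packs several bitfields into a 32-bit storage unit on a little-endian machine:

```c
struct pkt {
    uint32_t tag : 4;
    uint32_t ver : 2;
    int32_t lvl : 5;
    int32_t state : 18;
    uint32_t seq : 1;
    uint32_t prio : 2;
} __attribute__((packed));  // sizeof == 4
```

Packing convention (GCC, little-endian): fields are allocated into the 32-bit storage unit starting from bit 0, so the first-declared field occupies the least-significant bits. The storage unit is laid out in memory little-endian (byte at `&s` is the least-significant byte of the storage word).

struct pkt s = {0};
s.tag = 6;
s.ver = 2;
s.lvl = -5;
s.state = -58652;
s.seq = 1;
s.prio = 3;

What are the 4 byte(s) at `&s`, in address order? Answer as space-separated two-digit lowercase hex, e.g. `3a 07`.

e6 26 d7 f8

[0+:4] tag=6 & 0xf = 0x6; word=0x00000006
[4+:2] ver=2 & 0x3 = 0x2; word=0x00000026
[6+:5] lvl=-5 & 0x1f = 0x1b; word=0x000006e6
[11+:18] state=-58652 & 0x3ffff = 0x31ae4; word=0x18d726e6
[29+:1] seq=1 & 0x1 = 0x1; word=0x38d726e6
[30+:2] prio=3 & 0x3 = 0x3; word=0xf8d726e6
word = 0xf8d726e6 → little-endian bytes:
  [0]=0xe6  [1]=0x26  [2]=0xd7  [3]=0xf8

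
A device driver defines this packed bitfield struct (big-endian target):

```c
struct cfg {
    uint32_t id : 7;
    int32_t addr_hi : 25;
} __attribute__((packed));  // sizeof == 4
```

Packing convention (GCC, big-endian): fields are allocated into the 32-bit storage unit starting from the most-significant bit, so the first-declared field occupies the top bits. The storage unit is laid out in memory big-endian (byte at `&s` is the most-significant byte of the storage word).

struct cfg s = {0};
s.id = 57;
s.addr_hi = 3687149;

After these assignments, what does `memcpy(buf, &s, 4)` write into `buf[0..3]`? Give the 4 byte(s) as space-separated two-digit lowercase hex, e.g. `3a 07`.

id:7 = 57 → 0x39 << 25 → word 0x72000000
addr_hi:25 = 3687149 → 0x3842ed << 0 → word 0x723842ed
word = 0x723842ed → big-endian bytes:
  [0]=0x72  [1]=0x38  [2]=0x42  [3]=0xed

72 38 42 ed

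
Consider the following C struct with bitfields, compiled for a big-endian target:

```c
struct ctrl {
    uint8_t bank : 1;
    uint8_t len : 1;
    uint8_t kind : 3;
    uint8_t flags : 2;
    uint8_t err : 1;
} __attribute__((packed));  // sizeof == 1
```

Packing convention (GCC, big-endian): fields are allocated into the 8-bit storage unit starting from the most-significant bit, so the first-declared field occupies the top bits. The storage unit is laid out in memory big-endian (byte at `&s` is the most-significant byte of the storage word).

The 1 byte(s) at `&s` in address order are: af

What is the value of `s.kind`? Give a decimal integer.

5

[0]=0xaf (big-endian) → word 0xaf
bank [7+:1] = (word>>7) & 0x1 = 1
len [6+:1] = (word>>6) & 0x1 = 0
kind [3+:3] = (word>>3) & 0x7 = 5  ←
flags [1+:2] = (word>>1) & 0x3 = 3
err [0+:1] = (word>>0) & 0x1 = 1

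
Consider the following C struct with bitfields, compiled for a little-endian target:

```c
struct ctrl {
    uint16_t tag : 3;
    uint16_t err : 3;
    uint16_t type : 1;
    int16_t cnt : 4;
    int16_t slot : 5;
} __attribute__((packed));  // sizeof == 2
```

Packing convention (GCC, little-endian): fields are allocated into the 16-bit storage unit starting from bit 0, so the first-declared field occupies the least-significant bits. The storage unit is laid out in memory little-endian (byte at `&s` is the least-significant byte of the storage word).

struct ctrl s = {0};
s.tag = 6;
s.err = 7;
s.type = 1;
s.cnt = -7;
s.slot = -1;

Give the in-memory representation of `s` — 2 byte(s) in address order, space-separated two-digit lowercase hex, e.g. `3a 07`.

fe fc

[0+:3] tag=6 & 0x7 = 0x6; word=0x0006
[3+:3] err=7 & 0x7 = 0x7; word=0x003e
[6+:1] type=1 & 0x1 = 0x1; word=0x007e
[7+:4] cnt=-7 & 0xf = 0x9; word=0x04fe
[11+:5] slot=-1 & 0x1f = 0x1f; word=0xfcfe
word = 0xfcfe → little-endian bytes:
  [0]=0xfe  [1]=0xfc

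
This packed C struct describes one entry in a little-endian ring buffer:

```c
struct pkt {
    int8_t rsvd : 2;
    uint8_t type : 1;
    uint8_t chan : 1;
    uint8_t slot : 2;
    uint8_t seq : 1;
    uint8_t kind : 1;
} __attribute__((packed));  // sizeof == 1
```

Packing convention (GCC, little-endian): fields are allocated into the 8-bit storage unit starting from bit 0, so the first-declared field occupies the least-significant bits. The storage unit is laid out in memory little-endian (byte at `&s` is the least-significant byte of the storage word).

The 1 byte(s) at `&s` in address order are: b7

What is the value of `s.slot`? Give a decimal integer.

3

[0]=0xb7 (little-endian) → word 0xb7
rsvd [0+:2] = (word>>0) & 0x3 = 3
type [2+:1] = (word>>2) & 0x1 = 1
chan [3+:1] = (word>>3) & 0x1 = 0
slot [4+:2] = (word>>4) & 0x3 = 3  ←
seq [6+:1] = (word>>6) & 0x1 = 0
kind [7+:1] = (word>>7) & 0x1 = 1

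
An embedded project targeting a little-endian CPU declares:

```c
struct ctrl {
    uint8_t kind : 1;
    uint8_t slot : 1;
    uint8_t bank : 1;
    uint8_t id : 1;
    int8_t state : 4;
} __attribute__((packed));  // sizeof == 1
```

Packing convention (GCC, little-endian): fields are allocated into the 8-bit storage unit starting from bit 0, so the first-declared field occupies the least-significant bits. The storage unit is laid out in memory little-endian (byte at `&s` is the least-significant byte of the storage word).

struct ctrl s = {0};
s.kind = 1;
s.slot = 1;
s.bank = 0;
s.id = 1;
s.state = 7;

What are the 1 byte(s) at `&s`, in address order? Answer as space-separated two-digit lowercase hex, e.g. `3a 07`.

7b

kind:1 = 1 → 0x1 << 0 → word 0x01
slot:1 = 1 → 0x1 << 1 → word 0x03
bank:1 = 0 → 0x0 << 2 → word 0x03
id:1 = 1 → 0x1 << 3 → word 0x0b
state:4 = 7 → 0x7 << 4 → word 0x7b
word = 0x7b → little-endian bytes:
  [0]=0x7b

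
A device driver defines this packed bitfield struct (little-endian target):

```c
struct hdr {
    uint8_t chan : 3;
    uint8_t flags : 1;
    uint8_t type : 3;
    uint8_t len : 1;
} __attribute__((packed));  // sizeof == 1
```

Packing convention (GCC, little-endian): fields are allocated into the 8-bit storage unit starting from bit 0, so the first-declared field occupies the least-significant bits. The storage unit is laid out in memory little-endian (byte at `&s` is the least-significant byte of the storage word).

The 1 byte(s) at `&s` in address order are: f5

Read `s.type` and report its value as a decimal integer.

[0]=0xf5 (little-endian) → word 0xf5
chan:3 @ bit 0 → (0xf5>>0)&0x7 = 0x5
flags:1 @ bit 3 → (0xf5>>3)&0x1 = 0x0
type:3 @ bit 4 → (0xf5>>4)&0x7 = 0x7  ←
len:1 @ bit 7 → (0xf5>>7)&0x1 = 0x1

7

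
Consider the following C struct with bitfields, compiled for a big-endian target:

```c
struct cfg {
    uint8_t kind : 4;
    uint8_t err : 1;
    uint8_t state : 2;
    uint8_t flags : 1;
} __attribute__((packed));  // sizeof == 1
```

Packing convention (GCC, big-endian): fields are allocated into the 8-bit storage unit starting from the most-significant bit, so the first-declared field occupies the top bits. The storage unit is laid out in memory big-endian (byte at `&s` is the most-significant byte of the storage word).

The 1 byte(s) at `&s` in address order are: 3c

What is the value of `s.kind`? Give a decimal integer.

[0]=0x3c (big-endian) → word 0x3c
kind:4 @ bit 4 → (0x3c>>4)&0xf = 0x3  ←
err:1 @ bit 3 → (0x3c>>3)&0x1 = 0x1
state:2 @ bit 1 → (0x3c>>1)&0x3 = 0x2
flags:1 @ bit 0 → (0x3c>>0)&0x1 = 0x0

3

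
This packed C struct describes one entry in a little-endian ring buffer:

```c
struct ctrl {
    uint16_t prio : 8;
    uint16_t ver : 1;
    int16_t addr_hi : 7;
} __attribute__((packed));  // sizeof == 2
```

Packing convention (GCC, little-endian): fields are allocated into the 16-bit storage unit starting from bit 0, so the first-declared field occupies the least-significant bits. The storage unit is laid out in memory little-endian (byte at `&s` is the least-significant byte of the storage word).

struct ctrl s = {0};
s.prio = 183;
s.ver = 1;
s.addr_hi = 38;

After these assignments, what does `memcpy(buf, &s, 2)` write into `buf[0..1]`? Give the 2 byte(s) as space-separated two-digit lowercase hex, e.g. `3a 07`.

[0+:8] prio=183 & 0xff = 0xb7; word=0x00b7
[8+:1] ver=1 & 0x1 = 0x1; word=0x01b7
[9+:7] addr_hi=38 & 0x7f = 0x26; word=0x4db7
word = 0x4db7 → little-endian bytes:
  [0]=0xb7  [1]=0x4d

b7 4d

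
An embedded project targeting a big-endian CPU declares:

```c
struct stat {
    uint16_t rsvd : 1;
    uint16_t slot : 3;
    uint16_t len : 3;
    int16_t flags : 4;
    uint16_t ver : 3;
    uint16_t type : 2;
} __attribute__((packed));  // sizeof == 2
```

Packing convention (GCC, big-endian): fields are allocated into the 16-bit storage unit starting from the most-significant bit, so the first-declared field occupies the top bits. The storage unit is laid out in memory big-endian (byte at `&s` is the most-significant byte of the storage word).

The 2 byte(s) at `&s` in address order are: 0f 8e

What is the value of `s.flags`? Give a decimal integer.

[0]=0x0f [1]=0x8e (big-endian) → word 0x0f8e
rsvd:1 @ bit 15 → (0x0f8e>>15)&0x1 = 0x0
slot:3 @ bit 12 → (0x0f8e>>12)&0x7 = 0x0
len:3 @ bit 9 → (0x0f8e>>9)&0x7 = 0x7
flags:4 @ bit 5 → (0x0f8e>>5)&0xf = 0xc  ←
ver:3 @ bit 2 → (0x0f8e>>2)&0x7 = 0x3
type:2 @ bit 0 → (0x0f8e>>0)&0x3 = 0x2
flags signed 4b, MSB=1: 12 - 16 = -4

-4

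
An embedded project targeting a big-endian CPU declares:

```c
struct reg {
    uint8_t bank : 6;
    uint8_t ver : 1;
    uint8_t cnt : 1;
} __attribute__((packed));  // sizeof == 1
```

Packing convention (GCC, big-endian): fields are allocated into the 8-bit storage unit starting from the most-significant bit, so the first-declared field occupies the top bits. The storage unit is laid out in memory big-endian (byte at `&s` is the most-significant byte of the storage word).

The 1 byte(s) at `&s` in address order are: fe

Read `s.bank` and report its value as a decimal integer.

63

[0]=0xfe (big-endian) → word 0xfe
bank [2+:6] = (word>>2) & 0x3f = 63  ←
ver [1+:1] = (word>>1) & 0x1 = 1
cnt [0+:1] = (word>>0) & 0x1 = 0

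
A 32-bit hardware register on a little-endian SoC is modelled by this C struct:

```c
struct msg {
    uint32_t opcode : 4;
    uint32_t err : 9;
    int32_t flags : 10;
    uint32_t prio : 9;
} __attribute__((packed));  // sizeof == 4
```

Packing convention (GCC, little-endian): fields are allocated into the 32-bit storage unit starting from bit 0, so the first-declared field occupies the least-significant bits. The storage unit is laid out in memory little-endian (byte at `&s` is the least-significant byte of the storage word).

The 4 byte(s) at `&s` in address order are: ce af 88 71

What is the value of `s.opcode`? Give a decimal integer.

[0]=0xce [1]=0xaf [2]=0x88 [3]=0x71 (little-endian) → word 0x7188afce
opcode [0+:4] = (word>>0) & 0xf = 14  ←
err [4+:9] = (word>>4) & 0x1ff = 252
flags [13+:10] = (word>>13) & 0x3ff = 69
prio [23+:9] = (word>>23) & 0x1ff = 227

14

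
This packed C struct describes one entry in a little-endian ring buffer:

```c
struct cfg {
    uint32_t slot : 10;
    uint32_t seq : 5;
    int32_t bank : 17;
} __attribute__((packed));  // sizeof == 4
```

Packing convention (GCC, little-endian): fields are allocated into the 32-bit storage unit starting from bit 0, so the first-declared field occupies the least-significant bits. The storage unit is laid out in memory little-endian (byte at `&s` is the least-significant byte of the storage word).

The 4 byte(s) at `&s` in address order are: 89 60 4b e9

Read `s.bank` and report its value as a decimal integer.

[0]=0x89 [1]=0x60 [2]=0x4b [3]=0xe9 (little-endian) → word 0xe94b6089
slot [0+:10] = (word>>0) & 0x3ff = 137
seq [10+:5] = (word>>10) & 0x1f = 24
bank [15+:17] = (word>>15) & 0x1ffff = 119446  ←
bank signed 17b, MSB=1: 119446 - 131072 = -11626

-11626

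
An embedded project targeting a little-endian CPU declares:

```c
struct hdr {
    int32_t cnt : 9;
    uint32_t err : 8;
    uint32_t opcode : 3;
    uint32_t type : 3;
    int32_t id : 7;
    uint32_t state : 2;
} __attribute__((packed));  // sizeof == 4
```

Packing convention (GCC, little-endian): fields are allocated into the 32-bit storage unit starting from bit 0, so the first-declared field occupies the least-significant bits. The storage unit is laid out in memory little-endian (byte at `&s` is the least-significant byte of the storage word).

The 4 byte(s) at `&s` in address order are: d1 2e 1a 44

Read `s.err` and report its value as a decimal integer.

[0]=0xd1 [1]=0x2e [2]=0x1a [3]=0x44 (little-endian) → word 0x441a2ed1
cnt:9 @ bit 0 → (0x441a2ed1>>0)&0x1ff = 0xd1
err:8 @ bit 9 → (0x441a2ed1>>9)&0xff = 0x17  ←
opcode:3 @ bit 17 → (0x441a2ed1>>17)&0x7 = 0x5
type:3 @ bit 20 → (0x441a2ed1>>20)&0x7 = 0x1
id:7 @ bit 23 → (0x441a2ed1>>23)&0x7f = 0x8
state:2 @ bit 30 → (0x441a2ed1>>30)&0x3 = 0x1

23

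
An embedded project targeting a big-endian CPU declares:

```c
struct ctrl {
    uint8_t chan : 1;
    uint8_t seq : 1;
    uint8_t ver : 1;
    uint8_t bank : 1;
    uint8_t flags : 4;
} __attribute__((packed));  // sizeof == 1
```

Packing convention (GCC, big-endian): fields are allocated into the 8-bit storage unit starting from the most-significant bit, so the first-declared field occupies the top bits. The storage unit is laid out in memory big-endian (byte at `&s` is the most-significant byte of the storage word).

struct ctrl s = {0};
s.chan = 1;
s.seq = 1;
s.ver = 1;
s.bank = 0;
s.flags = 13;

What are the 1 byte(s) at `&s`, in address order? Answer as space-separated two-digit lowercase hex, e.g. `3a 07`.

ed

chan:1 = 1 → 0x1 << 7 → word 0x80
seq:1 = 1 → 0x1 << 6 → word 0xc0
ver:1 = 1 → 0x1 << 5 → word 0xe0
bank:1 = 0 → 0x0 << 4 → word 0xe0
flags:4 = 13 → 0xd << 0 → word 0xed
word = 0xed → big-endian bytes:
  [0]=0xed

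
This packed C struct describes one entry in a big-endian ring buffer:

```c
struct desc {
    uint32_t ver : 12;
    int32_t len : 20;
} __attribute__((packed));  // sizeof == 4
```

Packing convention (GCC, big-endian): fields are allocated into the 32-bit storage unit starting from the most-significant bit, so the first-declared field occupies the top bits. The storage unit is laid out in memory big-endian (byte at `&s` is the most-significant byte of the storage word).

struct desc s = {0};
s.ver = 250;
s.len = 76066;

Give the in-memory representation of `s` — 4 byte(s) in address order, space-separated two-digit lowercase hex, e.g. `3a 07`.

ver:12 = 250 → 0xfa << 20 → word 0x0fa00000
len:20 = 76066 → 0x12922 << 0 → word 0x0fa12922
word = 0x0fa12922 → big-endian bytes:
  [0]=0x0f  [1]=0xa1  [2]=0x29  [3]=0x22

0f a1 29 22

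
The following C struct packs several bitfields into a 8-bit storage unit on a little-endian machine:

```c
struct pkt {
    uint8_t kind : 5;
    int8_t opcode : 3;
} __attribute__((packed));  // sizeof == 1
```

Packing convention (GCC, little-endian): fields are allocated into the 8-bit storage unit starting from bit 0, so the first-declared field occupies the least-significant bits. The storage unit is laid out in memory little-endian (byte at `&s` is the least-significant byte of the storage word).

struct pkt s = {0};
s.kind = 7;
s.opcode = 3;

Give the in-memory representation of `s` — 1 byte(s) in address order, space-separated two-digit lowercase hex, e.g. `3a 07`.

67

kind (5b) val=7 bits=0x7 at bit 0: 0x07
opcode (3b) val=3 bits=0x3 at bit 5: 0x67
word = 0x67 → little-endian bytes:
  [0]=0x67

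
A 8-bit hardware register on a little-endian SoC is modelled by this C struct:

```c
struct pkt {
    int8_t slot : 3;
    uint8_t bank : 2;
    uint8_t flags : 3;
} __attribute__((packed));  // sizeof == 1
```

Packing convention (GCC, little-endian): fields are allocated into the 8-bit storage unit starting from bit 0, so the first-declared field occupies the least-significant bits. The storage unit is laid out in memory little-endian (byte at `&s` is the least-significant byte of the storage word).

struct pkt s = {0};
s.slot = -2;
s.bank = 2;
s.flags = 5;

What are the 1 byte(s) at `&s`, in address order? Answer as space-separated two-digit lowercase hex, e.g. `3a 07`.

[0+:3] slot=-2 & 0x7 = 0x6; word=0x06
[3+:2] bank=2 & 0x3 = 0x2; word=0x16
[5+:3] flags=5 & 0x7 = 0x5; word=0xb6
word = 0xb6 → little-endian bytes:
  [0]=0xb6

b6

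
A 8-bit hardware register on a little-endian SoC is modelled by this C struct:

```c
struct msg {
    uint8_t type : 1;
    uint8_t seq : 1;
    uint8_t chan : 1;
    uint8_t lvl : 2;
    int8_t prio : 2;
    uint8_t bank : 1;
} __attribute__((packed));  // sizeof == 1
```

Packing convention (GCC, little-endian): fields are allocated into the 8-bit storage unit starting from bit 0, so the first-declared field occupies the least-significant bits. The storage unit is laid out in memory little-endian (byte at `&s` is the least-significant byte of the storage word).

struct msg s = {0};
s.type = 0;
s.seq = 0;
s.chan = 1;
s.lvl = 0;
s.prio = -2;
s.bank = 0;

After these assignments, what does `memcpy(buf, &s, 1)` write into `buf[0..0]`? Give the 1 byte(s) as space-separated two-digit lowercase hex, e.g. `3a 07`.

type (1b) val=0 bits=0x0 at bit 0: 0x00
seq (1b) val=0 bits=0x0 at bit 1: 0x00
chan (1b) val=1 bits=0x1 at bit 2: 0x04
lvl (2b) val=0 bits=0x0 at bit 3: 0x04
prio (2b) val=-2 bits=0x2 at bit 5: 0x44
bank (1b) val=0 bits=0x0 at bit 7: 0x44
word = 0x44 → little-endian bytes:
  [0]=0x44

44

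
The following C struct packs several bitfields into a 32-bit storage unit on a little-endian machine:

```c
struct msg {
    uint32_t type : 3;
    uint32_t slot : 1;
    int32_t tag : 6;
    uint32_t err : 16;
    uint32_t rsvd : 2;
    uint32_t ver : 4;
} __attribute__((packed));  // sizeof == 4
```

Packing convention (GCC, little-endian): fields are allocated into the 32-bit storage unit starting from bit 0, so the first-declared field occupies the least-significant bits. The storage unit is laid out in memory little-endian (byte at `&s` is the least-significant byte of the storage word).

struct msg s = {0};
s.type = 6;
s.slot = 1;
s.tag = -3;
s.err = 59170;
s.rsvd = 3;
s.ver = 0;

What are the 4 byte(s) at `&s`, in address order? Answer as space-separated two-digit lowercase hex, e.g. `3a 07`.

type:3 = 6 → 0x6 << 0 → word 0x00000006
slot:1 = 1 → 0x1 << 3 → word 0x0000000e
tag:6 = -3 → 0x3d << 4 → word 0x000003de
err:16 = 59170 → 0xe722 << 10 → word 0x039c8bde
rsvd:2 = 3 → 0x3 << 26 → word 0x0f9c8bde
ver:4 = 0 → 0x0 << 28 → word 0x0f9c8bde
word = 0x0f9c8bde → little-endian bytes:
  [0]=0xde  [1]=0x8b  [2]=0x9c  [3]=0x0f

de 8b 9c 0f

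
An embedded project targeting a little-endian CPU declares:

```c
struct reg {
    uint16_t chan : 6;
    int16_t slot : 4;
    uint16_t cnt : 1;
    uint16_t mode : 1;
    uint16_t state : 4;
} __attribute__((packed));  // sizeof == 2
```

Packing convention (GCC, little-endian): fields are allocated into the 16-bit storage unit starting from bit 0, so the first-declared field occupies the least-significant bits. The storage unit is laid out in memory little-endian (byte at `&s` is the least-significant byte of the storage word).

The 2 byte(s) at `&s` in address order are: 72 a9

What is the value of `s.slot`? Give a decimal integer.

5

[0]=0x72 [1]=0xa9 (little-endian) → word 0xa972
chan:6 @ bit 0 → (0xa972>>0)&0x3f = 0x32
slot:4 @ bit 6 → (0xa972>>6)&0xf = 0x5  ←
cnt:1 @ bit 10 → (0xa972>>10)&0x1 = 0x0
mode:1 @ bit 11 → (0xa972>>11)&0x1 = 0x1
state:4 @ bit 12 → (0xa972>>12)&0xf = 0xa
slot signed 4b, MSB=0: value = 5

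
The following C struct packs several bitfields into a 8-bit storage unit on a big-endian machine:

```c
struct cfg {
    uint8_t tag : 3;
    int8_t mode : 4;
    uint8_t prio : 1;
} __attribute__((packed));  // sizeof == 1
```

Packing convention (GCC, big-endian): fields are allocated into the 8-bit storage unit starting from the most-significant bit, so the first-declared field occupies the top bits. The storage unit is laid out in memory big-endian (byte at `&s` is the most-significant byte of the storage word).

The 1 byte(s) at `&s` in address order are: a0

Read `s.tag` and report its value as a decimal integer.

5

[0]=0xa0 (big-endian) → word 0xa0
tag [5+:3] = (word>>5) & 0x7 = 5  ←
mode [1+:4] = (word>>1) & 0xf = 0
prio [0+:1] = (word>>0) & 0x1 = 0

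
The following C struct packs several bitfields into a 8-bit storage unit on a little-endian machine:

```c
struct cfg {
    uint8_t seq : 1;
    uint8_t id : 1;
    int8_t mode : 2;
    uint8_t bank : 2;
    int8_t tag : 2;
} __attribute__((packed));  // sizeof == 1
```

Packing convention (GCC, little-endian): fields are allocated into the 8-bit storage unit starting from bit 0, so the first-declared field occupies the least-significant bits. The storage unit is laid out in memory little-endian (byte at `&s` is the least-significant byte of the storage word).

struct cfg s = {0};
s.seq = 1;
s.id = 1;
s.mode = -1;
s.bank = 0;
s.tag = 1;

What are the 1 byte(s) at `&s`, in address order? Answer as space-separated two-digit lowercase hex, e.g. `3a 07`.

4f

seq:1 = 1 → 0x1 << 0 → word 0x01
id:1 = 1 → 0x1 << 1 → word 0x03
mode:2 = -1 → 0x3 << 2 → word 0x0f
bank:2 = 0 → 0x0 << 4 → word 0x0f
tag:2 = 1 → 0x1 << 6 → word 0x4f
word = 0x4f → little-endian bytes:
  [0]=0x4f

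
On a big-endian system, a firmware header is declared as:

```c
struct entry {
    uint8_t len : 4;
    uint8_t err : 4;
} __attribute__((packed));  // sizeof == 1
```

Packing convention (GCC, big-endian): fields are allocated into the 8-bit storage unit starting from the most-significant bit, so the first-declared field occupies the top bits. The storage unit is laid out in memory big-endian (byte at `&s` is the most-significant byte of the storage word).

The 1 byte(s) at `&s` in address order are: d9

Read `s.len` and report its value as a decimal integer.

[0]=0xd9 (big-endian) → word 0xd9
len:4 @ bit 4 → (0xd9>>4)&0xf = 0xd  ←
err:4 @ bit 0 → (0xd9>>0)&0xf = 0x9

13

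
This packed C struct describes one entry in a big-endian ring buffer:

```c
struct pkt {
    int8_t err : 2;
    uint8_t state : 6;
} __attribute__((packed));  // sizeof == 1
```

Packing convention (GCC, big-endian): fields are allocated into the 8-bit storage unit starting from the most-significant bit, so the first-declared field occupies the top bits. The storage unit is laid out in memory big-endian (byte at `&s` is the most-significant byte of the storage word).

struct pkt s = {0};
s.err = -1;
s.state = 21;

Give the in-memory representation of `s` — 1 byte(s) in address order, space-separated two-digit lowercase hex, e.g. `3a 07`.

d5

err (2b) val=-1 bits=0x3 at bit 6: 0xc0
state (6b) val=21 bits=0x15 at bit 0: 0xd5
word = 0xd5 → big-endian bytes:
  [0]=0xd5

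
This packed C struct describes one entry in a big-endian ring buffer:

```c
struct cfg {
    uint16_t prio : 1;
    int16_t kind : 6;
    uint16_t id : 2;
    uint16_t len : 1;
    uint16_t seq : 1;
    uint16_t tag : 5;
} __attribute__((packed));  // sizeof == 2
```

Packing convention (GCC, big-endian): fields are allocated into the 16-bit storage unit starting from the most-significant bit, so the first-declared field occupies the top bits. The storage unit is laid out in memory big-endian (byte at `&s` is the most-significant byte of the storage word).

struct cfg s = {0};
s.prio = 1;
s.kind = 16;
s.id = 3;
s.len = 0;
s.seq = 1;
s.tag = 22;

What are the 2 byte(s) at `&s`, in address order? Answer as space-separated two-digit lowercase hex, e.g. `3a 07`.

a1 b6

prio (1b) val=1 bits=0x1 at bit 15: 0x8000
kind (6b) val=16 bits=0x10 at bit 9: 0xa000
id (2b) val=3 bits=0x3 at bit 7: 0xa180
len (1b) val=0 bits=0x0 at bit 6: 0xa180
seq (1b) val=1 bits=0x1 at bit 5: 0xa1a0
tag (5b) val=22 bits=0x16 at bit 0: 0xa1b6
word = 0xa1b6 → big-endian bytes:
  [0]=0xa1  [1]=0xb6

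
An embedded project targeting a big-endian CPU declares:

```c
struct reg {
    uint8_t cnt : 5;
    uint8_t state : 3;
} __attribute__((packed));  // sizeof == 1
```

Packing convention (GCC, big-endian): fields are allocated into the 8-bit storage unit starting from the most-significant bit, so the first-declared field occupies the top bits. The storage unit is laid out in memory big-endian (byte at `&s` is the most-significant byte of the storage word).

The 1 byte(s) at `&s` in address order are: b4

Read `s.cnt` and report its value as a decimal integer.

22

[0]=0xb4 (big-endian) → word 0xb4
cnt:5 @ bit 3 → (0xb4>>3)&0x1f = 0x16  ←
state:3 @ bit 0 → (0xb4>>0)&0x7 = 0x4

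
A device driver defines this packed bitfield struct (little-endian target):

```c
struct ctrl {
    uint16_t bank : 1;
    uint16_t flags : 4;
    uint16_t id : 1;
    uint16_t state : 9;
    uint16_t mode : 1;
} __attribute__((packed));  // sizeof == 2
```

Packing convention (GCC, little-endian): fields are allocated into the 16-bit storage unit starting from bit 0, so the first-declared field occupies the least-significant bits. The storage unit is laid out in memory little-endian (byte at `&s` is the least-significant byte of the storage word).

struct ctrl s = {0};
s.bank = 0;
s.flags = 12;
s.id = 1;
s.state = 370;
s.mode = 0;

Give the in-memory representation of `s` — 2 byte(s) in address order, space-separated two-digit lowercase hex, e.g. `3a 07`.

b8 5c

bank (1b) val=0 bits=0x0 at bit 0: 0x0000
flags (4b) val=12 bits=0xc at bit 1: 0x0018
id (1b) val=1 bits=0x1 at bit 5: 0x0038
state (9b) val=370 bits=0x172 at bit 6: 0x5cb8
mode (1b) val=0 bits=0x0 at bit 15: 0x5cb8
word = 0x5cb8 → little-endian bytes:
  [0]=0xb8  [1]=0x5c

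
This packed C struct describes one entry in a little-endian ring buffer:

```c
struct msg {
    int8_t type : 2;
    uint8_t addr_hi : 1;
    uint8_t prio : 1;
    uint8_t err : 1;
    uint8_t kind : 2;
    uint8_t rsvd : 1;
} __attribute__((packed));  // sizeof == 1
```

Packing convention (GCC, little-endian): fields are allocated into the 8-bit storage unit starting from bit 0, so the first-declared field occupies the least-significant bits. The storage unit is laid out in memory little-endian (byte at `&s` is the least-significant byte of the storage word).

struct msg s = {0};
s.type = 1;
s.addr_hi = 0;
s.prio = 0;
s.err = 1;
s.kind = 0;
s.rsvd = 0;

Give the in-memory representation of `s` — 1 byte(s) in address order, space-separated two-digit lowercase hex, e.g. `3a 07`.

11

type:2 = 1 → 0x1 << 0 → word 0x01
addr_hi:1 = 0 → 0x0 << 2 → word 0x01
prio:1 = 0 → 0x0 << 3 → word 0x01
err:1 = 1 → 0x1 << 4 → word 0x11
kind:2 = 0 → 0x0 << 5 → word 0x11
rsvd:1 = 0 → 0x0 << 7 → word 0x11
word = 0x11 → little-endian bytes:
  [0]=0x11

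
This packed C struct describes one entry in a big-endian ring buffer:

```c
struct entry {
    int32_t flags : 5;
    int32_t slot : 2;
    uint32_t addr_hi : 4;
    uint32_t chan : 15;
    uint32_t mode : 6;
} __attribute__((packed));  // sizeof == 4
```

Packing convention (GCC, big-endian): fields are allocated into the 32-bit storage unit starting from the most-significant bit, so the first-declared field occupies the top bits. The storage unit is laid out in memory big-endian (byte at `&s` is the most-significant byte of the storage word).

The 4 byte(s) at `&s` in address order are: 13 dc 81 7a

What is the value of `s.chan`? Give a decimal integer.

[0]=0x13 [1]=0xdc [2]=0x81 [3]=0x7a (big-endian) → word 0x13dc817a
flags:5 @ bit 27 → (0x13dc817a>>27)&0x1f = 0x2
slot:2 @ bit 25 → (0x13dc817a>>25)&0x3 = 0x1
addr_hi:4 @ bit 21 → (0x13dc817a>>21)&0xf = 0xe
chan:15 @ bit 6 → (0x13dc817a>>6)&0x7fff = 0x7205  ←
mode:6 @ bit 0 → (0x13dc817a>>0)&0x3f = 0x3a

29189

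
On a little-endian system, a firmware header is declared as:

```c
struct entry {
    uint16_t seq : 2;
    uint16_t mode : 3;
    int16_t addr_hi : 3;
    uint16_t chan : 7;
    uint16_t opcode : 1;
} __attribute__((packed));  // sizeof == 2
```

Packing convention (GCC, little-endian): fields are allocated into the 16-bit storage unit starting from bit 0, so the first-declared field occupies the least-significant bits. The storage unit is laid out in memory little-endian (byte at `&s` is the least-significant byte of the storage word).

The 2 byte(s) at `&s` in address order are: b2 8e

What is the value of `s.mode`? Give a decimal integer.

[0]=0xb2 [1]=0x8e (little-endian) → word 0x8eb2
seq:2 @ bit 0 → (0x8eb2>>0)&0x3 = 0x2
mode:3 @ bit 2 → (0x8eb2>>2)&0x7 = 0x4  ←
addr_hi:3 @ bit 5 → (0x8eb2>>5)&0x7 = 0x5
chan:7 @ bit 8 → (0x8eb2>>8)&0x7f = 0xe
opcode:1 @ bit 15 → (0x8eb2>>15)&0x1 = 0x1

4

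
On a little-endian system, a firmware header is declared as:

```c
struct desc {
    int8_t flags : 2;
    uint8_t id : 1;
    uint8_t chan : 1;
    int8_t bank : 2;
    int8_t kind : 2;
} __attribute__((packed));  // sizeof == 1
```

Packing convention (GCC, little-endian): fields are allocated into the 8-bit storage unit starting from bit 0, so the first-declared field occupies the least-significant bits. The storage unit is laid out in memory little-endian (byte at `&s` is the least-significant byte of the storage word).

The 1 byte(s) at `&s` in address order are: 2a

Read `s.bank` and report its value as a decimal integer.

[0]=0x2a (little-endian) → word 0x2a
flags:2 @ bit 0 → (0x2a>>0)&0x3 = 0x2
id:1 @ bit 2 → (0x2a>>2)&0x1 = 0x0
chan:1 @ bit 3 → (0x2a>>3)&0x1 = 0x1
bank:2 @ bit 4 → (0x2a>>4)&0x3 = 0x2  ←
kind:2 @ bit 6 → (0x2a>>6)&0x3 = 0x0
bank signed 2b, MSB=1: 2 - 4 = -2

-2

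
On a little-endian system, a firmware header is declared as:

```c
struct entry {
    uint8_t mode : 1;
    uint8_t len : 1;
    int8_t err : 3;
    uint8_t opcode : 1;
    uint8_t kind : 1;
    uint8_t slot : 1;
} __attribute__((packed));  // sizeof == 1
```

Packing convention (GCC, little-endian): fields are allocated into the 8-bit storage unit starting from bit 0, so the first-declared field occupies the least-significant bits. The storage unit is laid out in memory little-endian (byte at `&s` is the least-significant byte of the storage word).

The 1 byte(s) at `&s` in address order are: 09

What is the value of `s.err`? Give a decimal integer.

[0]=0x09 (little-endian) → word 0x09
mode [0+:1] = (word>>0) & 0x1 = 1
len [1+:1] = (word>>1) & 0x1 = 0
err [2+:3] = (word>>2) & 0x7 = 2  ←
opcode [5+:1] = (word>>5) & 0x1 = 0
kind [6+:1] = (word>>6) & 0x1 = 0
slot [7+:1] = (word>>7) & 0x1 = 0
err signed 3b, MSB=0: value = 2

2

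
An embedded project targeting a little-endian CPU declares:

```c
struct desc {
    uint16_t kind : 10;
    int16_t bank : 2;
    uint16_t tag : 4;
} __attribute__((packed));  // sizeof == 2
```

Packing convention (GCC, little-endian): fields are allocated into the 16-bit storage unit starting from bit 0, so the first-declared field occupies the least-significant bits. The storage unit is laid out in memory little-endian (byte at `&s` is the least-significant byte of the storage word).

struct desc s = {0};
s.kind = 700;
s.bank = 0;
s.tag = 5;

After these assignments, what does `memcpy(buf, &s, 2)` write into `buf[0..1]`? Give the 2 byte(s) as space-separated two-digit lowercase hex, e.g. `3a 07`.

bc 52

[0+:10] kind=700 & 0x3ff = 0x2bc; word=0x02bc
[10+:2] bank=0 & 0x3 = 0x0; word=0x02bc
[12+:4] tag=5 & 0xf = 0x5; word=0x52bc
word = 0x52bc → little-endian bytes:
  [0]=0xbc  [1]=0x52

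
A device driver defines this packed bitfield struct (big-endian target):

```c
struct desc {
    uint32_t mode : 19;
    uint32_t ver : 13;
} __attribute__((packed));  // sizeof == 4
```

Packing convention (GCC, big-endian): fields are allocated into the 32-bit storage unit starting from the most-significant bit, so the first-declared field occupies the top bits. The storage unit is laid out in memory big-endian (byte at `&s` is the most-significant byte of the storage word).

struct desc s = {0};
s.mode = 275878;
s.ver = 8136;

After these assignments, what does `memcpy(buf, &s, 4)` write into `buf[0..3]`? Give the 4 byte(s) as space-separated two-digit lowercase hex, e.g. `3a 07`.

86 b4 df c8

[13+:19] mode=275878 & 0x7ffff = 0x435a6; word=0x86b4c000
[0+:13] ver=8136 & 0x1fff = 0x1fc8; word=0x86b4dfc8
word = 0x86b4dfc8 → big-endian bytes:
  [0]=0x86  [1]=0xb4  [2]=0xdf  [3]=0xc8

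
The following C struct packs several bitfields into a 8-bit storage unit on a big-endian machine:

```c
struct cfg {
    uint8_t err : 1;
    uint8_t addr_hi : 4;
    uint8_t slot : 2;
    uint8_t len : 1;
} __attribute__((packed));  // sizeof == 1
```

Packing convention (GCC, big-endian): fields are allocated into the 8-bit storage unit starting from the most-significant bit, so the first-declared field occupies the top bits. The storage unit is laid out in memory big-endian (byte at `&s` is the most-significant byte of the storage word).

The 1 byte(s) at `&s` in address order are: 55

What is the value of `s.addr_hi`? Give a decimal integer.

[0]=0x55 (big-endian) → word 0x55
err [7+:1] = (word>>7) & 0x1 = 0
addr_hi [3+:4] = (word>>3) & 0xf = 10  ←
slot [1+:2] = (word>>1) & 0x3 = 2
len [0+:1] = (word>>0) & 0x1 = 1

10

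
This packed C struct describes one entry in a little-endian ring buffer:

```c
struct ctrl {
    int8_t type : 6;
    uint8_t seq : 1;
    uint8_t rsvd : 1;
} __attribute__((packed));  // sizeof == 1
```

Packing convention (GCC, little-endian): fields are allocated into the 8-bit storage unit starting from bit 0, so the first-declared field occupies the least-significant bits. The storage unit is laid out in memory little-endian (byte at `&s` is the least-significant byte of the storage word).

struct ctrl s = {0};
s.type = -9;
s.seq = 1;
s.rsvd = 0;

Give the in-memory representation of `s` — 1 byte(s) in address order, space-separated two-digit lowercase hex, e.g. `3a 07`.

type (6b) val=-9 bits=0x37 at bit 0: 0x37
seq (1b) val=1 bits=0x1 at bit 6: 0x77
rsvd (1b) val=0 bits=0x0 at bit 7: 0x77
word = 0x77 → little-endian bytes:
  [0]=0x77

77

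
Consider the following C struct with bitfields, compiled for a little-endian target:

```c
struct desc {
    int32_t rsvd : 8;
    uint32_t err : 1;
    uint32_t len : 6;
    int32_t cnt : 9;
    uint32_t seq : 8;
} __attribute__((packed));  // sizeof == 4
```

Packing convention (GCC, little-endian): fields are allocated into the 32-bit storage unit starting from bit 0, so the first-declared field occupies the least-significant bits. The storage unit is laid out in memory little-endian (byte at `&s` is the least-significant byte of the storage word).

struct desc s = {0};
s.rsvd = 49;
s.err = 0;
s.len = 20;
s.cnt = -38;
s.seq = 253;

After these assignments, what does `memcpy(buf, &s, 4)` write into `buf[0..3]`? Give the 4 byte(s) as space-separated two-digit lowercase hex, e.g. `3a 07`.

rsvd:8 = 49 → 0x31 << 0 → word 0x00000031
err:1 = 0 → 0x0 << 8 → word 0x00000031
len:6 = 20 → 0x14 << 9 → word 0x00002831
cnt:9 = -38 → 0x1da << 15 → word 0x00ed2831
seq:8 = 253 → 0xfd << 24 → word 0xfded2831
word = 0xfded2831 → little-endian bytes:
  [0]=0x31  [1]=0x28  [2]=0xed  [3]=0xfd

31 28 ed fd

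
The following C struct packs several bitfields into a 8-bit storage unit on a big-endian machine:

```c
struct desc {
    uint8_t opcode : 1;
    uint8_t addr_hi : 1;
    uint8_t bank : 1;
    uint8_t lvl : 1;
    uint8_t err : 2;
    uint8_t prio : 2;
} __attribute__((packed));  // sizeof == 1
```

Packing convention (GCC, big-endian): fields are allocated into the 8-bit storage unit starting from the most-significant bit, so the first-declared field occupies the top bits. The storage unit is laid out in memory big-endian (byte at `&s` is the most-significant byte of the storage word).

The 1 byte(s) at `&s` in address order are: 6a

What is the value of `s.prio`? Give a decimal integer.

[0]=0x6a (big-endian) → word 0x6a
opcode [7+:1] = (word>>7) & 0x1 = 0
addr_hi [6+:1] = (word>>6) & 0x1 = 1
bank [5+:1] = (word>>5) & 0x1 = 1
lvl [4+:1] = (word>>4) & 0x1 = 0
err [2+:2] = (word>>2) & 0x3 = 2
prio [0+:2] = (word>>0) & 0x3 = 2  ←

2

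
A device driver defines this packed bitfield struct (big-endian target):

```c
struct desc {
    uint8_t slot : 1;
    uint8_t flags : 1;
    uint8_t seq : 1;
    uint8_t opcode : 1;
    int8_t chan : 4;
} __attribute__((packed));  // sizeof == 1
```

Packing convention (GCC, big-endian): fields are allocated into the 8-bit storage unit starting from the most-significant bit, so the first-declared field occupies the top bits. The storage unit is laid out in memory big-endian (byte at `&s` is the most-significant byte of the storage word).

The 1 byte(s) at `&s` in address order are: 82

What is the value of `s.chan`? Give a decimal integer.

[0]=0x82 (big-endian) → word 0x82
slot [7+:1] = (word>>7) & 0x1 = 1
flags [6+:1] = (word>>6) & 0x1 = 0
seq [5+:1] = (word>>5) & 0x1 = 0
opcode [4+:1] = (word>>4) & 0x1 = 0
chan [0+:4] = (word>>0) & 0xf = 2  ←
chan signed 4b, MSB=0: value = 2

2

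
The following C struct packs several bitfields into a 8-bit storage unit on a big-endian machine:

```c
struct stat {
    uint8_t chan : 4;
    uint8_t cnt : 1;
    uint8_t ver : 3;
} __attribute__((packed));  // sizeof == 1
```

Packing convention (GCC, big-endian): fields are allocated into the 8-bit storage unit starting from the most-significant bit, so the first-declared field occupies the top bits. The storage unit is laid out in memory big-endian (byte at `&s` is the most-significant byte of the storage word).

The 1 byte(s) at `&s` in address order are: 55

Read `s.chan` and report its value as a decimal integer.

5

[0]=0x55 (big-endian) → word 0x55
chan:4 @ bit 4 → (0x55>>4)&0xf = 0x5  ←
cnt:1 @ bit 3 → (0x55>>3)&0x1 = 0x0
ver:3 @ bit 0 → (0x55>>0)&0x7 = 0x5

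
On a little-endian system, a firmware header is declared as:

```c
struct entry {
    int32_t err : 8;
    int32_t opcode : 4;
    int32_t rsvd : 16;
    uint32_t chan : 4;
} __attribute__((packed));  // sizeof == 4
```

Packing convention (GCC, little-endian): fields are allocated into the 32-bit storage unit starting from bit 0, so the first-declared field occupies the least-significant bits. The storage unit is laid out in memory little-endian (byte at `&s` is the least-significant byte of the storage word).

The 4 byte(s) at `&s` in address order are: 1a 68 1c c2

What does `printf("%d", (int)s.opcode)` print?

[0]=0x1a [1]=0x68 [2]=0x1c [3]=0xc2 (little-endian) → word 0xc21c681a
err:8 @ bit 0 → (0xc21c681a>>0)&0xff = 0x1a
opcode:4 @ bit 8 → (0xc21c681a>>8)&0xf = 0x8  ←
rsvd:16 @ bit 12 → (0xc21c681a>>12)&0xffff = 0x21c6
chan:4 @ bit 28 → (0xc21c681a>>28)&0xf = 0xc
opcode signed 4b, MSB=1: 8 - 16 = -8

-8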